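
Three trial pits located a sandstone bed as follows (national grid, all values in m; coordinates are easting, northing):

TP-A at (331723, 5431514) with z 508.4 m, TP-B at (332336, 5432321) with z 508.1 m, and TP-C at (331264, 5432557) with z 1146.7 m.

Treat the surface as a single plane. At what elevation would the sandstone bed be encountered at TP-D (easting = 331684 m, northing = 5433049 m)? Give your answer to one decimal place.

1122.9 m

Let the plane be z = a·easting + b·northing + c.
TP-B−TP-A: 613a + 807b = −0.3;  TP-C−TP-A: −459a + 1043b = 638.3.
Solving gives a = −0.510433048, b = 0.387354967.
Then c = 508.4 − a·331723 − b·5431514 = −1934093.15.
At (331684, 5433049): z = −169302.5 + 2104518.5 − 1934093.15 = 1122.9 m.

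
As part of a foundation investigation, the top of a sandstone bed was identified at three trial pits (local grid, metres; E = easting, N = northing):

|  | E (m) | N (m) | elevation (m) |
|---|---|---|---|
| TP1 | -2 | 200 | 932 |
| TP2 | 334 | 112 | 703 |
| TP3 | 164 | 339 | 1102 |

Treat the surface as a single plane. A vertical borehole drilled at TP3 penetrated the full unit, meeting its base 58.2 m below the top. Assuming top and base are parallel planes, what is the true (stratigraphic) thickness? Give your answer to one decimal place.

Two edge vectors: TP1→TP2 = (336, -88, -229), TP1→TP3 = (166, 139, 170).
Normal n = (TP1→TP2) × (TP1→TP3) = (16871, -95134, 61312).
So ∂z/∂E = −n_x/n_z = −0.27517 and ∂z/∂N = −n_y/n_z = 1.55164.
|∇z| = √(a²+b²) = 1.57585, so dip δ = arctan(1.57585) = 57.60°.
True thickness = vertical thickness × cos δ = 58.2 × cos 57.60° = 31.2 m.

31.2 m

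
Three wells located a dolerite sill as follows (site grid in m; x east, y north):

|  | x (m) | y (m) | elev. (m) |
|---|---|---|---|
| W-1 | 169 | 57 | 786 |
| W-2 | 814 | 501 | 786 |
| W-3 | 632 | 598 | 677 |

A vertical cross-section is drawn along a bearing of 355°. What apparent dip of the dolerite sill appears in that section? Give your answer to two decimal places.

Let the plane be z = a·x + b·y + c.
W-2−W-1: 645a + 444b = 0;  W-3−W-1: 463a + 541b = −109.
Solving gives a = 0.33755, b = −0.49036.
Unit vector along 355° is (sin 355°, cos 355°) = (-0.0872, 0.9962).
Slope in that direction = a·(-0.0872) + b·(0.9962) = −0.51792.
Apparent dip = arctan|0.51792| = 27.38° (true dip is 30.8°, so apparent ≤ true as expected).

27.38°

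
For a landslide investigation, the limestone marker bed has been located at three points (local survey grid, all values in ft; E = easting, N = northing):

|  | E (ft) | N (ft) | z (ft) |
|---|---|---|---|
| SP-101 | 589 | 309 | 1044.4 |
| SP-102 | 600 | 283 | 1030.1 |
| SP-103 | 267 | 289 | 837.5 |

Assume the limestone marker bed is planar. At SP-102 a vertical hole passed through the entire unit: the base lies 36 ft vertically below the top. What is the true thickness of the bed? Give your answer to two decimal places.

Let the plane be z = a·E + b·N + c.
SP-102−SP-101: 11a − 26b = −14.3;  SP-103−SP-101: −322a − 20b = −206.9.
Solving gives a = 0.59281, b = 0.80080.
|∇z| = √(a²+b²) = 0.99635, so dip δ = arctan(0.99635) = 44.90°.
True thickness = vertical thickness × cos δ = 36 × cos 44.90° = 25.50 ft.

25.50 ft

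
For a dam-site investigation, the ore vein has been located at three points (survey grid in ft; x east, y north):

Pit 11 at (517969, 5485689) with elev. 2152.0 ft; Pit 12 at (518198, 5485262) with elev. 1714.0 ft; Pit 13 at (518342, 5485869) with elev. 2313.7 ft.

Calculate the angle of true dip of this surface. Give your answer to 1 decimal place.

Let the plane be z = a·x + b·y + c.
Pit 12−Pit 11: 229a − 427b = −438;  Pit 13−Pit 11: 373a + 180b = 161.7.
Solving gives a = −0.04885, b = 0.99956.
Gradient magnitude |∇z| = √(a² + b²) = √(0.00239 + 0.99913) = 1.00076.
True dip = arctan(1.00076) = 45.0°, dipping toward S (azimuth ≈ 177°).

45.0°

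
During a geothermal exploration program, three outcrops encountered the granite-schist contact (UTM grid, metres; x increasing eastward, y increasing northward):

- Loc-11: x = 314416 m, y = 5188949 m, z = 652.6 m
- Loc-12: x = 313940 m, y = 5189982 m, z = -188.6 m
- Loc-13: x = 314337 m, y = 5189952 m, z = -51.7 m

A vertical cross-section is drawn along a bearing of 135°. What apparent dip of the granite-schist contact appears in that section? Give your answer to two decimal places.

Let the plane be z = a·x + b·y + c.
Loc-12−Loc-11: −476a + 1033b = −841.2;  Loc-13−Loc-11: −79a + 1003b = −704.3.
Solving gives a = 0.29352, b = −0.67907.
Unit vector along 135° is (sin 135°, cos 135°) = (0.7071, -0.7071).
Slope in that direction = a·(0.7071) + b·(-0.7071) = 0.68773.
Apparent dip = arctan|0.68773| = 34.52° (true dip is 36.5°, so apparent ≤ true as expected).

34.52°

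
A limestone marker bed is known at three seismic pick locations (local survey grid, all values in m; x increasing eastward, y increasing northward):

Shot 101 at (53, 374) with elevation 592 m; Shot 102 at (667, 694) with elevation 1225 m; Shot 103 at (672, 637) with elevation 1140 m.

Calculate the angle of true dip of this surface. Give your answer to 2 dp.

Two edge vectors: Shot 101→Shot 102 = (614, 320, 633), Shot 101→Shot 103 = (619, 263, 548).
Normal n = (Shot 101→Shot 102) × (Shot 101→Shot 103) = (8881, 55355, -36598).
So ∂z/∂x = −n_x/n_z = 0.24266 and ∂z/∂y = −n_y/n_z = 1.51251.
Gradient magnitude |∇z| = √(a² + b²) = √(0.05889 + 2.28770) = 1.53186.
True dip = arctan(1.53186) = 56.86°, dipping toward S (azimuth ≈ 189°).

56.86°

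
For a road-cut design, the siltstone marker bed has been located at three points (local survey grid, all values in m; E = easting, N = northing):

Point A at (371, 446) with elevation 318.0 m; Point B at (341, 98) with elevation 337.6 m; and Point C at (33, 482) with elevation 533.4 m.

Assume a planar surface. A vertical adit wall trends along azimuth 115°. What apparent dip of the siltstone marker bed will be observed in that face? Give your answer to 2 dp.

29.99°

Two edge vectors: Point A→Point B = (-30, -348, 19.6), Point A→Point C = (-338, 36, 215.4).
Normal n = (Point A→Point B) × (Point A→Point C) = (-75664.8, -162.8, -118704).
So ∂z/∂E = −n_x/n_z = −0.63742 and ∂z/∂N = −n_y/n_z = −0.00137.
Unit vector along 115° is (sin 115°, cos 115°) = (0.9063, -0.4226).
Slope in that direction = a·(0.9063) + b·(-0.4226) = −0.57712.
Apparent dip = arctan|0.57712| = 29.99° (true dip is 32.5°, so apparent ≤ true as expected).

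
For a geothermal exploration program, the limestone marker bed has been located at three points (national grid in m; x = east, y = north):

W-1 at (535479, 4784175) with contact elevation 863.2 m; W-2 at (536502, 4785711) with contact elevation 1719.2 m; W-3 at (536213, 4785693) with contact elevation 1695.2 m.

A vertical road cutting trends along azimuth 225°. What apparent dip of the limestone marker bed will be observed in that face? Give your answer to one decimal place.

Two edge vectors: W-1→W-2 = (1023, 1536, 856), W-1→W-3 = (734, 1518, 832).
Normal n = (W-1→W-2) × (W-1→W-3) = (-21456, -222832, 425490).
So ∂z/∂x = −n_x/n_z = 0.05043 and ∂z/∂y = −n_y/n_z = 0.52371.
Unit vector along 225° is (sin 225°, cos 225°) = (-0.7071, -0.7071).
Slope in that direction = a·(-0.7071) + b·(-0.7071) = −0.40597.
Apparent dip = arctan|0.40597| = 22.1° (true dip is 27.8°, so apparent ≤ true as expected).

22.1°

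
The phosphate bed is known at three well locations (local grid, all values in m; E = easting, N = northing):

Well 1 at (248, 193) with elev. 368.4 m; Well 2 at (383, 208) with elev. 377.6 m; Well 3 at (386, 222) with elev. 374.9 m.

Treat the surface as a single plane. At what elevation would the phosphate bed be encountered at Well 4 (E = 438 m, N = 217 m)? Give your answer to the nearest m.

Two edge vectors: Well 1→Well 2 = (135, 15, 9.2), Well 1→Well 3 = (138, 29, 6.5).
Normal n = (Well 1→Well 2) × (Well 1→Well 3) = (-169.3, 392.1, 1845).
So ∂z/∂E = −n_x/n_z = 0.09176 and ∂z/∂N = −n_y/n_z = −0.21252.
Intercept c from Well 1: 368.4 − 22.76 + 41.02 = 386.66.
At (438, 217): z = 40.2 − 46.1 + 386.66 = 380.7 m.

381 m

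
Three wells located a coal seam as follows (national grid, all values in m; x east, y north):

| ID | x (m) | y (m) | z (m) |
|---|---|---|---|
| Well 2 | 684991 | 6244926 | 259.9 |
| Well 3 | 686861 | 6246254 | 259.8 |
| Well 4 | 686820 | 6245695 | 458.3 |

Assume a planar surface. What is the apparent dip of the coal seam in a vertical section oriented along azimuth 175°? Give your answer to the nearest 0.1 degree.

Two edge vectors: Well 2→Well 3 = (1870, 1328, -0.1), Well 2→Well 4 = (1829, 769, 198.4).
Normal n = (Well 2→Well 3) × (Well 2→Well 4) = (263552.1, -371190.9, -990882).
So ∂z/∂x = −n_x/n_z = 0.26598 and ∂z/∂y = −n_y/n_z = −0.37461.
Unit vector along 175° is (sin 175°, cos 175°) = (0.0872, -0.9962).
Slope in that direction = a·(0.0872) + b·(-0.9962) = 0.39636.
Apparent dip = arctan|0.39636| = 21.6° (true dip is 24.7°, so apparent ≤ true as expected).

21.6°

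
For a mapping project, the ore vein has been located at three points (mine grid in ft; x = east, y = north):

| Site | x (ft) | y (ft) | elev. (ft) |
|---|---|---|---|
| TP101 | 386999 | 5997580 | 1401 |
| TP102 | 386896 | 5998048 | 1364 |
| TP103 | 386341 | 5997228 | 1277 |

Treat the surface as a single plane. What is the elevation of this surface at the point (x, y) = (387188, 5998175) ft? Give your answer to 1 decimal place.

1420.0 ft

Two edge vectors: TP101→TP102 = (-103, 468, -37), TP101→TP103 = (-658, -352, -124).
Normal n = (TP101→TP102) × (TP101→TP103) = (-71056, 11574, 344200).
So ∂z/∂x = −n_x/n_z = 0.206438117 and ∂z/∂y = −n_y/n_z = −0.033625799.
Intercept c from TP101: 1401 − 79891.34 + 201673.42 = 123183.07.
At (387188, 5998175): z = 79930.4 − 201693.4 + 123183.07 = 1420.0 ft.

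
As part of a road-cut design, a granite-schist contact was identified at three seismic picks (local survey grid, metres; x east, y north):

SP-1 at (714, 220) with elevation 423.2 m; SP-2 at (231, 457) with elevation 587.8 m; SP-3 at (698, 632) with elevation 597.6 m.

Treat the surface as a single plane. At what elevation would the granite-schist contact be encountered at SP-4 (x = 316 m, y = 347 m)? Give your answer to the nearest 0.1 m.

Two edge vectors: SP-1→SP-2 = (-483, 237, 164.6), SP-1→SP-3 = (-16, 412, 174.4).
Normal n = (SP-1→SP-2) × (SP-1→SP-3) = (-26482.4, 81601.6, -195204).
So ∂z/∂x = −n_x/n_z = −0.13567 and ∂z/∂y = −n_y/n_z = 0.41803.
Intercept c from SP-1: 423.2 + 96.86 − 91.97 = 428.10.
At (316, 347): z = −42.9 + 145.1 + 428.10 = 530.3 m.

530.3 m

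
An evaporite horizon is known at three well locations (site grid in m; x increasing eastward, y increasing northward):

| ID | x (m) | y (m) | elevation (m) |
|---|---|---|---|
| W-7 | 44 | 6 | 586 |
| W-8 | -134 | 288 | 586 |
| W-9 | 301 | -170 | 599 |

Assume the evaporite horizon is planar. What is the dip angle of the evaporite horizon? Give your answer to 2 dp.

6.01°

Let the plane be z = a·x + b·y + c.
W-8−W-7: −178a + 282b = 0;  W-9−W-7: 257a − 176b = 13.
Solving gives a = 0.08910, b = 0.05624.
Gradient magnitude |∇z| = √(a² + b²) = √(0.00794 + 0.00316) = 0.10536.
True dip = arctan(0.10536) = 6.01°, dipping toward WSW (azimuth ≈ 238°).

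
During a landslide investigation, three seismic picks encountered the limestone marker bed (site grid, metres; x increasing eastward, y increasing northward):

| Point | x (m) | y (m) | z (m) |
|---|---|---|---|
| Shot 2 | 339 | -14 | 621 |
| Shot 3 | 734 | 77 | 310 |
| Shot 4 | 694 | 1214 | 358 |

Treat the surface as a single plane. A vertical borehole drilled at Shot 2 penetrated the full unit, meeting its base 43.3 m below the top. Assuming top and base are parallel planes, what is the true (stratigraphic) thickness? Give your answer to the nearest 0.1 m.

34.0 m

Let the plane be z = a·x + b·y + c.
Shot 3−Shot 2: 395a + 91b = −311;  Shot 4−Shot 2: 355a + 1228b = −263.
Solving gives a = −0.79066, b = 0.01440.
|∇z| = √(a²+b²) = 0.79079, so dip δ = arctan(0.79079) = 38.34°.
True thickness = vertical thickness × cos δ = 43.3 × cos 38.34° = 34.0 m.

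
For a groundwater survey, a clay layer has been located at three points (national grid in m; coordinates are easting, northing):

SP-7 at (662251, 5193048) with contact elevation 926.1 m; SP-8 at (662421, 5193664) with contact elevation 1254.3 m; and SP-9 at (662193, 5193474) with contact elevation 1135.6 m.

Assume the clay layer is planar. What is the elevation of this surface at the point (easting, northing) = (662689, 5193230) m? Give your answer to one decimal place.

Two edge vectors: SP-7→SP-8 = (170, 616, 328.2), SP-7→SP-9 = (-58, 426, 209.5).
Normal n = (SP-7→SP-8) × (SP-7→SP-9) = (-10761.2, -54650.6, 108148).
So ∂z/∂easting = −n_x/n_z = 0.099504383 and ∂z/∂northing = −n_y/n_z = 0.505331583.
Intercept c from SP-7: 926.1 − 65896.88 − 2624211.16 = −2689181.94.
At (662689, 5193230): z = 65940.5 + 2624303.1 − 2689181.94 = 1061.7 m.

1061.7 m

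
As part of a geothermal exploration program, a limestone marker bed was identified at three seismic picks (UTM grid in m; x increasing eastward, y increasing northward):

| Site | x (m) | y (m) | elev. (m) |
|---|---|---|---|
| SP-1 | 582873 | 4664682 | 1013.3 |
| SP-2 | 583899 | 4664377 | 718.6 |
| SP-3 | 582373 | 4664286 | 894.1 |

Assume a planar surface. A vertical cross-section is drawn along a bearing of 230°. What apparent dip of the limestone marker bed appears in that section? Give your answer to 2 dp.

11.31°

Let the plane be z = a·x + b·y + c.
SP-2−SP-1: 1026a − 305b = −294.7;  SP-3−SP-1: −500a − 396b = −119.2.
Solving gives a = −0.14378, b = 0.48255.
Unit vector along 230° is (sin 230°, cos 230°) = (-0.7660, -0.6428).
Slope in that direction = a·(-0.7660) + b·(-0.6428) = −0.20004.
Apparent dip = arctan|0.20004| = 11.31° (true dip is 26.7°, so apparent ≤ true as expected).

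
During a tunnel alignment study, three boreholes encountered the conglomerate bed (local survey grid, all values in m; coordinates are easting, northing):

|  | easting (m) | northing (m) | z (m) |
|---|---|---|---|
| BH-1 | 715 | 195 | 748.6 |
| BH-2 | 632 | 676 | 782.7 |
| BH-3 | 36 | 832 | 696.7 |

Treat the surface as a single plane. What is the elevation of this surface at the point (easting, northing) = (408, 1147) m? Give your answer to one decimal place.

791.7 m

Two edge vectors: BH-1→BH-2 = (-83, 481, 34.1), BH-1→BH-3 = (-679, 637, -51.9).
Normal n = (BH-1→BH-2) × (BH-1→BH-3) = (-46685.6, -27461.6, 273728).
So ∂z/∂easting = −n_x/n_z = 0.170555 and ∂z/∂northing = −n_y/n_z = 0.100324.
Intercept c from BH-1: 748.6 − 121.95 − 19.56 = 607.09.
At (408, 1147): z = 69.6 + 115.1 + 607.09 = 791.7 m.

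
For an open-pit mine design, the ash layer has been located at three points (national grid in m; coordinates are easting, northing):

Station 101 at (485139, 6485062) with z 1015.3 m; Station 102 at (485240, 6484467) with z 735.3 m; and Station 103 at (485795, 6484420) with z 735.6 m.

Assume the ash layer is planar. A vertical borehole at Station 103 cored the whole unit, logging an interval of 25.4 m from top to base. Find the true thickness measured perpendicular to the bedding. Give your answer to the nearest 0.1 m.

Two edge vectors: Station 101→Station 102 = (101, -595, -280), Station 101→Station 103 = (656, -642, -279.7).
Normal n = (Station 101→Station 102) × (Station 101→Station 103) = (-13338.5, -155430.3, 325478).
So ∂z/∂easting = −n_x/n_z = 0.04098 and ∂z/∂northing = −n_y/n_z = 0.47754.
|∇z| = √(a²+b²) = 0.47930, so dip δ = arctan(0.47930) = 25.61°.
True thickness = vertical thickness × cos δ = 25.4 × cos 25.61° = 22.9 m.

22.9 m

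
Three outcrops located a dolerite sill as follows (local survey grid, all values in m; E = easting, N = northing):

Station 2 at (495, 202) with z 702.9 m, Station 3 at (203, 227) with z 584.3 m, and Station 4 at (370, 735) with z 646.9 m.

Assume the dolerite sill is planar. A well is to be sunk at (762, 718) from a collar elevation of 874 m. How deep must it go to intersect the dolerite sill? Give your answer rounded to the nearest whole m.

Two edge vectors: Station 2→Station 3 = (-292, 25, -118.6), Station 2→Station 4 = (-125, 533, -56).
Normal n = (Station 2→Station 3) × (Station 2→Station 4) = (61813.8, -1527, -152511).
So ∂z/∂E = −n_x/n_z = 0.40531 and ∂z/∂N = −n_y/n_z = −0.01001.
Intercept c from Station 2: 702.9 − 200.63 + 2.02 = 504.30.
At (762, 718): z_contact = 308.8 − 7.2 + 504.30 = 806.0 m.
Depth below ground = 874 − 806.0 = 68 m.

68 m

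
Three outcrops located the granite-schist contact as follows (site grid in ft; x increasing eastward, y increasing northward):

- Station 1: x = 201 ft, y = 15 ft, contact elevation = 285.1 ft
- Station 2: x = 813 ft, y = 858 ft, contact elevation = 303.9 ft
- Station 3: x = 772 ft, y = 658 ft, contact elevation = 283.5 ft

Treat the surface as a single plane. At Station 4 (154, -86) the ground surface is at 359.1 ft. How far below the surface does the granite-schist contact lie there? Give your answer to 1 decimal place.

80.3 ft

Two edge vectors: Station 1→Station 2 = (612, 843, 18.8), Station 1→Station 3 = (571, 643, -1.6).
Normal n = (Station 1→Station 2) × (Station 1→Station 3) = (-13437.2, 11714, -87837).
So ∂z/∂x = −n_x/n_z = −0.15298 and ∂z/∂y = −n_y/n_z = 0.13336.
Intercept c from Station 1: 285.1 + 30.75 − 2.00 = 313.85.
At (154, -86): z_contact = −23.56 − 11.47 + 313.85 = 278.82 ft.
Depth below ground = 359.1 − 278.82 = 80.3 ft.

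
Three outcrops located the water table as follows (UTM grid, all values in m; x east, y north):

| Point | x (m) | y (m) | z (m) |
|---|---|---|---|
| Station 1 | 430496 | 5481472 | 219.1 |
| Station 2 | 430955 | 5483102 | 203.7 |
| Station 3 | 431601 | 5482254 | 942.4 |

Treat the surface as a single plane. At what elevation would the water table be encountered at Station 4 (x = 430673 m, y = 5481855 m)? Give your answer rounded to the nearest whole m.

Two edge vectors: Station 1→Station 2 = (459, 1630, -15.4), Station 1→Station 3 = (1105, 782, 723.3).
Normal n = (Station 1→Station 2) × (Station 1→Station 3) = (1191021.8, -349011.7, -1442212).
So ∂z/∂x = −n_x/n_z = 0.82582991 and ∂z/∂y = −n_y/n_z = −0.24199750.
Intercept c from Station 1: 219.1 − 355516.47 + 1326502.53 = 971205.16.
At (430673, 5481855): z = 355662.6 − 1326595.2 + 971205.16 = 272.6 m.

273 m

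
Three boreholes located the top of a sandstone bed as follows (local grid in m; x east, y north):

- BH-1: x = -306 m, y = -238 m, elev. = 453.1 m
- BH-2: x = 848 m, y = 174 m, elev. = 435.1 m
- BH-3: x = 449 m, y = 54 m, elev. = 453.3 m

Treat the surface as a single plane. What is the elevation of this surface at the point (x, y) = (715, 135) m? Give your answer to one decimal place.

Two edge vectors: BH-1→BH-2 = (1154, 412, -18), BH-1→BH-3 = (755, 292, 0.2).
Normal n = (BH-1→BH-2) × (BH-1→BH-3) = (5338.4, -13820.8, 25908).
So ∂z/∂x = −n_x/n_z = −0.20605 and ∂z/∂y = −n_y/n_z = 0.53346.
Intercept c from BH-1: 453.1 − 63.05 + 126.96 = 517.01.
At (715, 135): z = −147.3 + 72.0 + 517.01 = 441.7 m.

441.7 m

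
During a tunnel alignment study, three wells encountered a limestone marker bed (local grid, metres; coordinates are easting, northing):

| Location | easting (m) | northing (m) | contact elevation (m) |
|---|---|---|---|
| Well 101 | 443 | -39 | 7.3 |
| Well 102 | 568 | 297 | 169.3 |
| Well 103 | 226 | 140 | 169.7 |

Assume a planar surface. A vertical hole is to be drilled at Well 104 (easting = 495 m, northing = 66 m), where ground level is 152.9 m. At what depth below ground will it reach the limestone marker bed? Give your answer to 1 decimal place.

98.4 m

Let the plane be z = a·easting + b·northing + c.
Well 102−Well 101: 125a + 336b = 162;  Well 103−Well 101: −217a + 179b = 162.4.
Solving gives a = −0.26833, b = 0.58197.
Then c = 7.3 − a·443 − b·-39 = 148.87.
At (495, 66): z_contact = −132.82 + 38.41 + 148.87 = 54.45 m.
Depth below ground = 152.9 − 54.45 = 98.4 m.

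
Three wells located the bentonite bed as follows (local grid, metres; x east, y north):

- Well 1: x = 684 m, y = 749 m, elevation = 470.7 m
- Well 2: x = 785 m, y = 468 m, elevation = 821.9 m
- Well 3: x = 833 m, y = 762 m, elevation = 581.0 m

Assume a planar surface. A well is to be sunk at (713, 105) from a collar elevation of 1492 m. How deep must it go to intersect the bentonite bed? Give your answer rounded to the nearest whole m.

383 m

Let the plane be z = a·x + b·y + c.
Well 2−Well 1: 101a − 281b = 351.2;  Well 3−Well 1: 149a + 13b = 110.3.
Solving gives a = 0.82349, b = −0.95383.
Then c = 470.7 − a·684 − b·749 = 621.86.
At (713, 105): z_contact = 587.1 − 100.2 + 621.86 = 1108.9 m.
Depth below ground = 1492 − 1108.9 = 383 m.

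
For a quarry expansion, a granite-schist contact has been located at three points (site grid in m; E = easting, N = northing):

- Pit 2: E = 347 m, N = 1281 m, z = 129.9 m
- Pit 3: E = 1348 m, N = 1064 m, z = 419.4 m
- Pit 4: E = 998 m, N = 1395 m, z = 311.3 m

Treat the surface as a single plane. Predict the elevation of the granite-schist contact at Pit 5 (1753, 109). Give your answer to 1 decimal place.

559.9 m

Let the plane be z = a·E + b·N + c.
Pit 3−Pit 2: 1001a − 217b = 289.5;  Pit 4−Pit 2: 651a + 114b = 181.4.
Solving gives a = 0.283368, b = −0.026952.
Then c = 129.9 − a·347 − b·1281 = 66.10.
At (1753, 109): z = 496.7 − 2.9 + 66.10 = 559.9 m.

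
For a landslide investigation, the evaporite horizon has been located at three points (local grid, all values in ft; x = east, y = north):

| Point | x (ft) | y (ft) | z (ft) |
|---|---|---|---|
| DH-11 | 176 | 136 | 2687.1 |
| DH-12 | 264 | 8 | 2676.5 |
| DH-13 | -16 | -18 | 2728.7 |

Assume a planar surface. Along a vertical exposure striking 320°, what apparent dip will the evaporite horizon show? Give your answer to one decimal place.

Let the plane be z = a·x + b·y + c.
DH-12−DH-11: 88a − 128b = −10.6;  DH-13−DH-11: −192a − 154b = 41.6.
Solving gives a = −0.18247, b = −0.04264.
Unit vector along 320° is (sin 320°, cos 320°) = (-0.6428, 0.7660).
Slope in that direction = a·(-0.6428) + b·(0.7660) = 0.08463.
Apparent dip = arctan|0.08463| = 4.8° (true dip is 10.6°, so apparent ≤ true as expected).

4.8°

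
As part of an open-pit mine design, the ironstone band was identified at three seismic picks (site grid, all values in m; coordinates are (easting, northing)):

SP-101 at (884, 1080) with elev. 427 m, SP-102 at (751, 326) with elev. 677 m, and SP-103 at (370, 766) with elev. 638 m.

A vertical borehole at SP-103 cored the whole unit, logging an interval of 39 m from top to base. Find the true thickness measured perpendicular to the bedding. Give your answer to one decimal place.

Let the plane be z = a·E + b·N + c.
SP-102−SP-101: −133a − 754b = 250;  SP-103−SP-101: −514a − 314b = 211.
Solving gives a = −0.23307, b = −0.29045.
|∇z| = √(a²+b²) = 0.37240, so dip δ = arctan(0.37240) = 20.43°.
True thickness = vertical thickness × cos δ = 39 × cos 20.43° = 36.5 m.

36.5 m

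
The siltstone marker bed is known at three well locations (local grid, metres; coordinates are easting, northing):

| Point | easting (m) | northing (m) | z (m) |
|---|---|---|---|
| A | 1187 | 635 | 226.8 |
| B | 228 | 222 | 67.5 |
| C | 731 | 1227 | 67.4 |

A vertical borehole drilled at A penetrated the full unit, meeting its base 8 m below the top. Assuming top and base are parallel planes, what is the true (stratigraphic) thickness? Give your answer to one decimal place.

Two edge vectors: A→B = (-959, -413, -159.3), A→C = (-456, 592, -159.4).
Normal n = (A→B) × (A→C) = (160137.8, -80223.8, -756056).
So ∂z/∂easting = −n_x/n_z = 0.21181 and ∂z/∂northing = −n_y/n_z = −0.10611.
|∇z| = √(a²+b²) = 0.23690, so dip δ = arctan(0.23690) = 13.33°.
True thickness = vertical thickness × cos δ = 8 × cos 13.33° = 7.8 m.

7.8 m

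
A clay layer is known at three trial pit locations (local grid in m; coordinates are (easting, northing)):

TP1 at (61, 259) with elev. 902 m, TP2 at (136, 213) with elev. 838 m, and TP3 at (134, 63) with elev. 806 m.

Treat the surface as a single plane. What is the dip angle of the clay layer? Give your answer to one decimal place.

36.9°

Two edge vectors: TP1→TP2 = (75, -46, -64), TP1→TP3 = (73, -196, -96).
Normal n = (TP1→TP2) × (TP1→TP3) = (-8128, 2528, -11342).
So ∂z/∂E = −n_x/n_z = −0.71663 and ∂z/∂N = −n_y/n_z = 0.22289.
Gradient magnitude |∇z| = √(a² + b²) = √(0.51356 + 0.04968) = 0.75049.
True dip = arctan(0.75049) = 36.9°, dipping toward ESE (azimuth ≈ 107°).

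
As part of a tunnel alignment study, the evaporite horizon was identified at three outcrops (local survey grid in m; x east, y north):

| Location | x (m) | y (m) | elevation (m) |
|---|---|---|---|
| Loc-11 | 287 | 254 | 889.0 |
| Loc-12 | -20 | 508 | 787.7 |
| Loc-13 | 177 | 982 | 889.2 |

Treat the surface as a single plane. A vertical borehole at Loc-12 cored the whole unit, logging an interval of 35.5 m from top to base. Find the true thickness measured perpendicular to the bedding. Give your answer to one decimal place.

33.2 m

Two edge vectors: Loc-11→Loc-12 = (-307, 254, -101.3), Loc-11→Loc-13 = (-110, 728, 0.2).
Normal n = (Loc-11→Loc-12) × (Loc-11→Loc-13) = (73797.2, 11204.4, -195556).
So ∂z/∂x = −n_x/n_z = 0.37737 and ∂z/∂y = −n_y/n_z = 0.05730.
|∇z| = √(a²+b²) = 0.38170, so dip δ = arctan(0.38170) = 20.89°.
True thickness = vertical thickness × cos δ = 35.5 × cos 20.89° = 33.2 m.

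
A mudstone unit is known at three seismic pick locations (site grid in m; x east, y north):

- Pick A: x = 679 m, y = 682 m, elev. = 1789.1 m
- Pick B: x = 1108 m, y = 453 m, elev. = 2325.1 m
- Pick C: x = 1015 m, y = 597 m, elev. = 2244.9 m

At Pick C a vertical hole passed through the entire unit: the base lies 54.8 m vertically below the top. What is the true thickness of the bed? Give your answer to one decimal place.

30.4 m

Let the plane be z = a·x + b·y + c.
Pick B−Pick A: 429a − 229b = 536;  Pick C−Pick A: 336a − 85b = 455.8.
Solving gives a = 1.45305, b = 0.38149.
|∇z| = √(a²+b²) = 1.50230, so dip δ = arctan(1.50230) = 56.35°.
True thickness = vertical thickness × cos δ = 54.8 × cos 56.35° = 30.4 m.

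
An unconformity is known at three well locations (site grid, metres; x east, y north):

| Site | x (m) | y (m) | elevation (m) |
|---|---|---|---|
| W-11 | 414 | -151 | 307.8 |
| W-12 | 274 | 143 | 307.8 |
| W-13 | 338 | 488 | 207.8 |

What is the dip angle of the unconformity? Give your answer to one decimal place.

Two edge vectors: W-11→W-12 = (-140, 294, 0), W-11→W-13 = (-76, 639, -100).
Normal n = (W-11→W-12) × (W-11→W-13) = (-29400, -14000, -67116).
So ∂z/∂x = −n_x/n_z = −0.43805 and ∂z/∂y = −n_y/n_z = −0.20859.
Gradient magnitude |∇z| = √(a² + b²) = √(0.19189 + 0.04351) = 0.48518.
True dip = arctan(0.48518) = 25.9°, dipping toward ENE (azimuth ≈ 065°).

25.9°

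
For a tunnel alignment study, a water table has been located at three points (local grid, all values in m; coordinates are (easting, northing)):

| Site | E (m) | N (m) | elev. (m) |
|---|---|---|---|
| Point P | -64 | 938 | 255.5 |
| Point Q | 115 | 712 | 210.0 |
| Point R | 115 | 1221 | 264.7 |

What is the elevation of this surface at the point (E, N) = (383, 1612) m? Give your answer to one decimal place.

Let the plane be z = a·E + b·N + c.
Point Q−Point P: 179a − 226b = −45.5;  Point R−Point P: 179a + 283b = 9.2.
Solving gives a = −0.118507, b = 0.107466.
Then c = 255.5 − a·-64 − b·938 = 147.11.
At (383, 1612): z = −45.4 + 173.2 + 147.11 = 275.0 m.

275.0 m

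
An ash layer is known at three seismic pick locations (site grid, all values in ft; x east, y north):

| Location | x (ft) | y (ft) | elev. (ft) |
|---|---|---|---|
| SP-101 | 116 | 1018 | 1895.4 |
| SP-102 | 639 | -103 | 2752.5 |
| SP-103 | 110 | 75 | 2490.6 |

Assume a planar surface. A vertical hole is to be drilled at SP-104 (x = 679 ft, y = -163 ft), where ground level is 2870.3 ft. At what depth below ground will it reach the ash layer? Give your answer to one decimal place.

68.5 ft

Two edge vectors: SP-101→SP-102 = (523, -1121, 857.1), SP-101→SP-103 = (-6, -943, 595.2).
Normal n = (SP-101→SP-102) × (SP-101→SP-103) = (141026.1, -316432.2, -499915).
So ∂z/∂x = −n_x/n_z = 0.282100 and ∂z/∂y = −n_y/n_z = −0.632972.
Intercept c from SP-101: 1895.4 − 32.72 + 644.37 = 2507.04.
At (679, -163): z_contact = 191.55 + 103.17 + 2507.04 = 2801.76 ft.
Depth below ground = 2870.3 − 2801.76 = 68.5 ft.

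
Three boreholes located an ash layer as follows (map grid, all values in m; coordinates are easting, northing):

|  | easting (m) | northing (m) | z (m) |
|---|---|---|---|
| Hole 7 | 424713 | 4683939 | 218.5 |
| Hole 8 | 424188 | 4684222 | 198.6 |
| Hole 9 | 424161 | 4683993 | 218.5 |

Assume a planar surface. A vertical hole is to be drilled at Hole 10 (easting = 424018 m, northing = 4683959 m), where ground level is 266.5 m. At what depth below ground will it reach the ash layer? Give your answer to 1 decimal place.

Let the plane be z = a·easting + b·northing + c.
Hole 8−Hole 7: −525a + 283b = −19.9;  Hole 9−Hole 7: −552a + 54b = 0.
Solving gives a = −0.008404111, b = −0.085908686.
Then c = 218.5 − a·424713 − b·4683939 = 406178.88.
At (424018, 4683959): z_contact = −3563.49 − 402392.76 + 406178.88 = 222.62 m.
Depth below ground = 266.5 − 222.62 = 43.9 m.

43.9 m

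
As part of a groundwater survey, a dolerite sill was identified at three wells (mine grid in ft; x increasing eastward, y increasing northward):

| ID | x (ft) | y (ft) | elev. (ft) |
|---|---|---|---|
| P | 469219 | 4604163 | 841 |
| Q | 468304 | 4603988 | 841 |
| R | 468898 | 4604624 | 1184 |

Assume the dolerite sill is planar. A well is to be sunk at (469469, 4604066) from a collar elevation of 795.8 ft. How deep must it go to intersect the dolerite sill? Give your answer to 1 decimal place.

Two edge vectors: P→Q = (-915, -175, 0), P→R = (-321, 461, 343).
Normal n = (P→Q) × (P→R) = (-60025, 313845, -477990).
So ∂z/∂x = −n_x/n_z = −0.125577941 and ∂z/∂y = −n_y/n_z = 0.656593234.
Intercept c from P: 841 + 58923.56 − 3023062.27 = −2963297.72.
At (469469, 4604066): z_contact = −58954.95 + 3022998.59 − 2963297.72 = 745.92 ft.
Depth below ground = 795.8 − 745.92 = 49.9 ft.

49.9 ft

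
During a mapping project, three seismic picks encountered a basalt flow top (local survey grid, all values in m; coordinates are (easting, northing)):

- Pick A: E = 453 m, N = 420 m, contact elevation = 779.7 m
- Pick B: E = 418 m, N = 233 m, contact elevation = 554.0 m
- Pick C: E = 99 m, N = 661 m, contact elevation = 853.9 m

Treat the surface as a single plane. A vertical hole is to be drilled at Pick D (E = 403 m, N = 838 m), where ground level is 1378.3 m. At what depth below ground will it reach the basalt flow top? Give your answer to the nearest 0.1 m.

163.7 m

Two edge vectors: Pick A→Pick B = (-35, -187, -225.7), Pick A→Pick C = (-354, 241, 74.2).
Normal n = (Pick A→Pick B) × (Pick A→Pick C) = (40518.3, 82494.8, -74633).
So ∂z/∂E = −n_x/n_z = 0.54290 and ∂z/∂N = −n_y/n_z = 1.10534.
Intercept c from Pick A: 779.7 − 245.93 − 464.24 = 69.52.
At (403, 838): z_contact = 218.79 + 926.27 + 69.52 = 1214.59 m.
Depth below ground = 1378.3 − 1214.59 = 163.7 m.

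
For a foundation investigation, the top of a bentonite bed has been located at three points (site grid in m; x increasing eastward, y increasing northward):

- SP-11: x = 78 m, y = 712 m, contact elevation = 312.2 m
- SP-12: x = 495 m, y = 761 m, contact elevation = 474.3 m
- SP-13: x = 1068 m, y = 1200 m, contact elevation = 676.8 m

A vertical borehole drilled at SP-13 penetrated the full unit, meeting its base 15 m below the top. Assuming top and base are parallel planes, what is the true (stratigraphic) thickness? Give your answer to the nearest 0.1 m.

13.9 m

Let the plane be z = a·x + b·y + c.
SP-12−SP-11: 417a + 49b = 162.1;  SP-13−SP-11: 990a + 488b = 364.6.
Solving gives a = 0.39513, b = −0.05446.
|∇z| = √(a²+b²) = 0.39886, so dip δ = arctan(0.39886) = 21.75°.
True thickness = vertical thickness × cos δ = 15 × cos 21.75° = 13.9 m.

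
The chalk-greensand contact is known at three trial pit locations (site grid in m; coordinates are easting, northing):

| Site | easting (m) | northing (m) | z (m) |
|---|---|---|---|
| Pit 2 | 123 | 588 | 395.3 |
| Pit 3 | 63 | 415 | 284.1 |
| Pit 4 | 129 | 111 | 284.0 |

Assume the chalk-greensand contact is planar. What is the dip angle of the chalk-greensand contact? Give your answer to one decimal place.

49.4°

Two edge vectors: Pit 2→Pit 3 = (-60, -173, -111.2), Pit 2→Pit 4 = (6, -477, -111.3).
Normal n = (Pit 2→Pit 3) × (Pit 2→Pit 4) = (-33787.5, -7345.2, 29658).
So ∂z/∂easting = −n_x/n_z = 1.13924 and ∂z/∂northing = −n_y/n_z = 0.24766.
Gradient magnitude |∇z| = √(a² + b²) = √(1.29786 + 0.06134) = 1.16585.
True dip = arctan(1.16585) = 49.4°, dipping toward WSW (azimuth ≈ 258°).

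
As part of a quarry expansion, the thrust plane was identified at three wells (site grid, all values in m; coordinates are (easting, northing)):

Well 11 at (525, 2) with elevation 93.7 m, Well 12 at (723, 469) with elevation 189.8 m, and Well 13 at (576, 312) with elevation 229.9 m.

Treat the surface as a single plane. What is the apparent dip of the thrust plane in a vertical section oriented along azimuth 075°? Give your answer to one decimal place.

Let the plane be z = a·E + b·N + c.
Well 12−Well 11: 198a + 467b = 96.1;  Well 13−Well 11: 51a + 310b = 136.2.
Solving gives a = −0.90020, b = 0.58745.
Unit vector along 075° is (sin 75°, cos 75°) = (0.9659, 0.2588).
Slope in that direction = a·(0.9659) + b·(0.2588) = −0.71749.
Apparent dip = arctan|0.71749| = 35.7° (true dip is 47.1°, so apparent ≤ true as expected).

35.7°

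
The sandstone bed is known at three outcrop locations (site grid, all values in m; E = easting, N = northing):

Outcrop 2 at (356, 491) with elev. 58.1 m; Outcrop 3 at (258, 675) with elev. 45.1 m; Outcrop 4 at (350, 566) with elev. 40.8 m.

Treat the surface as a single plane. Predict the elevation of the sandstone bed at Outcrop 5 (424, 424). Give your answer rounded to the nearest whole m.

Let the plane be z = a·E + b·N + c.
Outcrop 3−Outcrop 2: −98a + 184b = −13;  Outcrop 4−Outcrop 2: −6a + 75b = −17.3.
Solving gives a = −0.35354, b = −0.25895.
Then c = 58.1 − a·356 − b·491 = 311.10.
At (424, 424): z = −149.9 − 109.8 + 311.10 = 51.4 m.

51 m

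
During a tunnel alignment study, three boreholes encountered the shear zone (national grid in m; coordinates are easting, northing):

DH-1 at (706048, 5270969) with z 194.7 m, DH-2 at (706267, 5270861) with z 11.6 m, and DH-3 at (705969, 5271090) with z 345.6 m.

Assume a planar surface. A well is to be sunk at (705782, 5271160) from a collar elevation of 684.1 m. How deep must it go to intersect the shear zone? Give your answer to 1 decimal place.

205.1 m

Let the plane be z = a·easting + b·northing + c.
DH-2−DH-1: 219a − 108b = −183.1;  DH-3−DH-1: −79a + 121b = 150.9.
Solving gives a = −0.326036623, b = 1.034240552.
Then c = 194.7 − a·706048 − b·5270969 = −5221057.68.
At (705782, 5271160): z_contact = −230110.78 + 5451647.43 − 5221057.68 = 478.97 m.
Depth below ground = 684.1 − 478.97 = 205.1 m.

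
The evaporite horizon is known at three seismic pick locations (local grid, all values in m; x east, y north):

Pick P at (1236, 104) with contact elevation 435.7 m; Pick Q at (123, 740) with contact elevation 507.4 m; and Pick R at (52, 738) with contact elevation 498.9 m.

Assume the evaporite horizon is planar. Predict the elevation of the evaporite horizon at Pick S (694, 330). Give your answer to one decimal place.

Let the plane be z = a·x + b·y + c.
Pick Q−Pick P: −1113a + 636b = 71.7;  Pick R−Pick P: −1184a + 634b = 63.2.
Solving gives a = 0.111067, b = 0.307104.
Then c = 435.7 − a·1236 − b·104 = 266.48.
At (694, 330): z = 77.1 + 101.3 + 266.48 = 444.9 m.

444.9 m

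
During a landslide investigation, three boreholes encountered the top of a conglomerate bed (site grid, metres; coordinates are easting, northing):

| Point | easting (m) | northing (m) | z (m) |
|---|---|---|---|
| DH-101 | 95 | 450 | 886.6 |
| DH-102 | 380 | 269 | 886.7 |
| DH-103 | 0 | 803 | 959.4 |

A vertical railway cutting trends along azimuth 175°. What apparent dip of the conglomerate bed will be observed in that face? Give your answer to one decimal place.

Let the plane be z = a·easting + b·northing + c.
DH-102−DH-101: 285a − 181b = 0.1;  DH-103−DH-101: −95a + 353b = 72.8.
Solving gives a = 0.15840, b = 0.24886.
Unit vector along 175° is (sin 175°, cos 175°) = (0.0872, -0.9962).
Slope in that direction = a·(0.0872) + b·(-0.9962) = −0.23411.
Apparent dip = arctan|0.23411| = 13.2° (true dip is 16.4°, so apparent ≤ true as expected).

13.2°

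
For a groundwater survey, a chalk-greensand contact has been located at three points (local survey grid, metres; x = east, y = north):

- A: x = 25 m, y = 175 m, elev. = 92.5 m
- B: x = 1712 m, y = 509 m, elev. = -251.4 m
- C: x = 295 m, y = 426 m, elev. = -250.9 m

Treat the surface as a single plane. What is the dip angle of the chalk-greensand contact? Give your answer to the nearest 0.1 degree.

Two edge vectors: A→B = (1687, 334, -343.9), A→C = (270, 251, -343.4).
Normal n = (A→B) × (A→C) = (-28376.7, 486462.8, 333257).
So ∂z/∂x = −n_x/n_z = 0.08515 and ∂z/∂y = −n_y/n_z = −1.45972.
Gradient magnitude |∇z| = √(a² + b²) = √(0.00725 + 2.13079) = 1.46220.
True dip = arctan(1.46220) = 55.6°, dipping toward N (azimuth ≈ 357°).

55.6°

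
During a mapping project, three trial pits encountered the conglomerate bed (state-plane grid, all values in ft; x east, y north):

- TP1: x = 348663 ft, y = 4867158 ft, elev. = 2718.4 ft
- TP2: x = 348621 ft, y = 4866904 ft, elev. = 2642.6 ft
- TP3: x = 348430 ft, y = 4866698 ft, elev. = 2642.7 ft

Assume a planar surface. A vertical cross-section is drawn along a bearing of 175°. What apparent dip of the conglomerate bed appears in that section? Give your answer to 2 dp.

21.61°

Let the plane be z = a·x + b·y + c.
TP2−TP1: −42a − 254b = −75.8;  TP3−TP1: −233a − 460b = −75.7.
Solving gives a = −0.39236, b = 0.36330.
Unit vector along 175° is (sin 175°, cos 175°) = (0.0872, -0.9962).
Slope in that direction = a·(0.0872) + b·(-0.9962) = −0.39612.
Apparent dip = arctan|0.39612| = 21.61° (true dip is 28.1°, so apparent ≤ true as expected).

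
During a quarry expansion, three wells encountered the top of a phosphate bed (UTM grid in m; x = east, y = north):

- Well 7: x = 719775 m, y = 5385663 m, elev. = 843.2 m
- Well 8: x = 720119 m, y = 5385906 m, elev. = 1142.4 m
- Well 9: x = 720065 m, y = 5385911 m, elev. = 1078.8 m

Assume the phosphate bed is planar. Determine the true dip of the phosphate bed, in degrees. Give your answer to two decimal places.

Let the plane be z = a·x + b·y + c.
Well 8−Well 7: 344a + 243b = 299.2;  Well 9−Well 7: 290a + 248b = 235.6.
Solving gives a = 1.14208, b = −0.38550.
Gradient magnitude |∇z| = √(a² + b²) = √(1.30435 + 0.14861) = 1.20539.
True dip = arctan(1.20539) = 50.32°, dipping toward WNW (azimuth ≈ 289°).

50.32°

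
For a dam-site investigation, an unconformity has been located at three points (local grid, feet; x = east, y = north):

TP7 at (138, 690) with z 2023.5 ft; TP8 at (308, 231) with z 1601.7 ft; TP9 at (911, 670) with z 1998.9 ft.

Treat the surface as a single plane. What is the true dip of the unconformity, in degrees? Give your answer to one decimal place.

42.5°

Two edge vectors: TP7→TP8 = (170, -459, -421.8), TP7→TP9 = (773, -20, -24.6).
Normal n = (TP7→TP8) × (TP7→TP9) = (2855.4, -321869.4, 351407).
So ∂z/∂x = −n_x/n_z = −0.00813 and ∂z/∂y = −n_y/n_z = 0.91594.
Gradient magnitude |∇z| = √(a² + b²) = √(0.00007 + 0.83895) = 0.91598.
True dip = arctan(0.91598) = 42.5°, dipping toward S (azimuth ≈ 179°).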